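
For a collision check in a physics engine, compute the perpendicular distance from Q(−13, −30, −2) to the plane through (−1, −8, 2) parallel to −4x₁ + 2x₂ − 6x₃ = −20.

Parallel planes share the normal n = (−4, 2, −6); since (−1, −8, 2) lies on the plane, its equation is −4x₁ + 2x₂ − 6x₃ = -24.
Then n·(−13, −30, −2) − (−24) = 28.
|n| = √(16 + 4 + 36) = 2√14, so the distance is |28|/(2√14) = √14.

√14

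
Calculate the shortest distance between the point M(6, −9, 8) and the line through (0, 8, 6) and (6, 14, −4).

√286

A direction vector is d = (6, 6, −10).
AP = (6, −17, 2), and AP × d = (158, 72, 138).
|AP × d|² = 49192 and |d|² = 172, so the distance is √(49192/172) = √286.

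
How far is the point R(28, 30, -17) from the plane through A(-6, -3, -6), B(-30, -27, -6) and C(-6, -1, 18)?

AB = (-24, -24, 0) and AC = (0, 2, 24), so a normal is n = AB × AC = (-576, 576, -48).
n = (-576, 576, -48); n·P − 2016 = -48; |n| = 816; distance = 48/816 = 1/17.

1/17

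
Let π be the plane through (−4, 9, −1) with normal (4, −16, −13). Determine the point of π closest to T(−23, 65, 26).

n = (4, −16, −13), |n|² = 441, and n·T − (-147) = -1323.
t = -1323/441 = -3, so the foot is T − t·n = (−23, 65, 26) − (-3)·(4, −16, −13) = (−11, 17, −13).

(-11, 17, -13)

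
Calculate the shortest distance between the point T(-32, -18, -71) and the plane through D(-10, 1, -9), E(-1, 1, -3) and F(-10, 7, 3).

DE = (9, 0, 6) and DF = (0, 6, 12), so a normal is n = DE × DF = (-36, -108, 54).
n = (-36, -108, 54); n·P − (-234) = -504; |n| = 126; distance = 504/126 = 4.

4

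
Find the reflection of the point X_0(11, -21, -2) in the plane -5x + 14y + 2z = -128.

(1, 7, 2)

With n = (-5, 14, 2), the signed offset is (n·X_0 − (-128))/|n|² = -225/225 = -1.
X_0' = X_0 − 2t·n = (11, -21, -2) − (-2)·(-5, 14, 2) = (1, 7, 2).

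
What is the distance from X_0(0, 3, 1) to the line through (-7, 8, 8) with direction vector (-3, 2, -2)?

Direction vector d = (-3, 2, -2).
AP = (7, -5, -7); AP·d = -17, |AP|² = 123, |d|² = 17.
distance² = |AP|² − (AP·d)²/|d|² = 123 − 289/17 = 106, so the distance is √106.

√106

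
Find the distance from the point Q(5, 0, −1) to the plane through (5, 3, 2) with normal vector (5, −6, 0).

18/√61

The plane has equation n·(r − (5, 3, 2)) = 0, i.e. n·r = 7.
n = (5, −6, 0); n·P − 7 = 18; |n| = √61; distance = 18/√61.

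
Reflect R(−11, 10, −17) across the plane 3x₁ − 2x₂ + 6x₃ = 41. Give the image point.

(13, -6, 31)

With n = (3, −2, 6), the signed offset is (n·R − 41)/|n|² = -196/49 = -4.
R' = R − 2t·n = (−11, 10, −17) − (-8)·(3, −2, 6) = (13, −6, 31).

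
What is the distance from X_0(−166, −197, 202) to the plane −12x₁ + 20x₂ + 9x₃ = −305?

Normal vector n = (−12, 20, 9), and n·(−166, −197, 202) − (−305) = 175.
|n| = √(144 + 400 + 81) = 25, so the distance is |175|/25 = 7.

7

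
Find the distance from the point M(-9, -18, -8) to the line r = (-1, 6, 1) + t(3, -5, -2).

√379

Direction vector d = (3, -5, -2).
AP = (-8, -24, -9); AP·d = 114, |AP|² = 721, |d|² = 38.
distance² = |AP|² − (AP·d)²/|d|² = 721 − 12996/38 = 379, so the distance is √379.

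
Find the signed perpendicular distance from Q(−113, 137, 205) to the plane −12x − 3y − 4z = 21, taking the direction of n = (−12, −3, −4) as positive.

n·Q − 21 = 104.
|n| = 13, so the signed distance is 104/13 = 8.

8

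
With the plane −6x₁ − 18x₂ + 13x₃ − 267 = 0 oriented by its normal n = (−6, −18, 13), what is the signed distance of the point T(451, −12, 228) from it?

9

n·T − 267 = 207.
|n| = 23, so the signed distance is 207/23 = 9.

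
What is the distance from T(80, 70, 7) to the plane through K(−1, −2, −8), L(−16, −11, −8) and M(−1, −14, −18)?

KL = (−15, −9, 0) and KM = (0, −12, −10), so a normal is n = KL × KM = (90, −150, 180).
Then n·(80, 70, 7) − (−1230) = −810.
|n| = √(8100 + 22500 + 32400) = 30√70, so the distance is |-810|/(30√70) = 27√70/70.

27√70/70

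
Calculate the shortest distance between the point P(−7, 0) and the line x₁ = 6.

13

The normal to the line is n = (1, 0) with |n| = 1.
|n·P − 6| = |-7 − 6| = 13, so the distance is 13/1 = 13.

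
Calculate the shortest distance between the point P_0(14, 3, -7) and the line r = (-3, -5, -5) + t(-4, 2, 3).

√241

Direction vector d = (-4, 2, 3).
AP = (17, 8, -2); AP·d = -58, |AP|² = 357, |d|² = 29.
distance² = |AP|² − (AP·d)²/|d|² = 357 − 3364/29 = 241, so the distance is √241.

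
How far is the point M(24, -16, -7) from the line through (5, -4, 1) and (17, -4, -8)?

A direction vector is d = (12, 0, -9).
AP = (19, -12, -8); AP·d = 300, |AP|² = 569, |d|² = 225.
distance² = |AP|² − (AP·d)²/|d|² = 569 − 90000/225 = 169, so the distance is 13.

13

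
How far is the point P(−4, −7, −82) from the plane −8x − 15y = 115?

22/17

d = |(-8)·(-4) + (-15)·(-7) − 115| / √(64 + 225 + 0) = |22| / 17 = 22/17.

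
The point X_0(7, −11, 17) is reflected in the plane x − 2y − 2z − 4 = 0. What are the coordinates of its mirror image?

With n = (1, −2, −2), the signed offset is (n·X_0 − 4)/|n|² = -9/9 = -1.
X_0' = X_0 − 2t·n = (7, −11, 17) − (-2)·(1, −2, −2) = (9, −15, 13).

(9, -15, 13)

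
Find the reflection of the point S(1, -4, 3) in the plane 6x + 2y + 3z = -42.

n = (6, 2, 3), |n|² = 49, n·S − (-42) = 49, so t = 49/49 = 1.
Foot F = S − 1·n = (-5, -6, 0); the reflection is 2F − S = (-11, -8, -3).

(-11, -8, -3)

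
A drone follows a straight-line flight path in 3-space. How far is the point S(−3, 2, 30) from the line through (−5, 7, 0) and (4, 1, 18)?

√145

A direction vector is d = (9, −6, 18).
AP = (2, −5, 30); AP·d = 588, |AP|² = 929, |d|² = 441.
distance² = |AP|² − (AP·d)²/|d|² = 929 − 345744/441 = 145, so the distance is √145.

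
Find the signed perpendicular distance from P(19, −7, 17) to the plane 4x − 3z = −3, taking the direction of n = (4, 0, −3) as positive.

28/5

n·P − (-3) = 28.
|n| = 5, so the signed distance is 28/5.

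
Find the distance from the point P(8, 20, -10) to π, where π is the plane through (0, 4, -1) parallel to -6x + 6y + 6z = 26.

1/√3

Parallel planes share the normal n = (-6, 6, 6); since (0, 4, -1) lies on the plane, its equation is -6x + 6y + 6z = 18.
Then n·(8, 20, -10) - 18 = -6.
|n| = √(36 + 36 + 36) = 6√3, so the distance is |-6|/(6√3) = 1/√3.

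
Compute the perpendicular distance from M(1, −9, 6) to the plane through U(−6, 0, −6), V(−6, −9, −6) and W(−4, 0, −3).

UV = (0, −9, 0) and UW = (2, 0, 3), so a normal is n = UV × UW = (−27, 0, 18).
n = (−27, 0, 18); n·P − 54 = 27; |n| = 9√13; distance = 27/(9√13) = 3/√13.

3/√13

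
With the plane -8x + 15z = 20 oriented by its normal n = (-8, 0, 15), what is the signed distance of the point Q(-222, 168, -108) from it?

n·Q − 20 = 136.
|n| = 17, so the signed distance is 136/17 = 8.

8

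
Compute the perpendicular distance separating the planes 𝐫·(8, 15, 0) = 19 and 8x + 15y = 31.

Both planes have normal n = (8, 15, 0), |n| = 17. Any point on the first plane is at distance |31 − 19|/|n| = 12/17 from the second.

12/17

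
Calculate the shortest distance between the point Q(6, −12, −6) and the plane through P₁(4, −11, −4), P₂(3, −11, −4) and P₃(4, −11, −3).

1

P₁P₂ = (−1, 0, 0) and P₁P₃ = (0, 0, 1), so a normal is n = P₁P₂ × P₁P₃ = (0, 1, 0).
d = |1·(-12) − (-11)| / √(0 + 1 + 0) = |-1| / 1 = 1.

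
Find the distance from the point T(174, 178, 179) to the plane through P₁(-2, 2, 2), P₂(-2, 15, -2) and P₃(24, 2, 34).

P₁P₂ = (0, 13, -4) and P₁P₃ = (26, 0, 32), so a normal is n = P₁P₂ × P₁P₃ = (416, -104, -338).
d = |416·174 + (-104)·178 + (-338)·179 − (-1716)| / √(173056 + 10816 + 114244) = |-4914| / 546 = 9.

9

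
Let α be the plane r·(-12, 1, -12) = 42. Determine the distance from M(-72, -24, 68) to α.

Normal vector n = (-12, 1, -12), and n·(-72, -24, 68) - 42 = -18.
|n| = √(144 + 1 + 144) = 17, so the distance is |-18|/17 = 18/17.

18/17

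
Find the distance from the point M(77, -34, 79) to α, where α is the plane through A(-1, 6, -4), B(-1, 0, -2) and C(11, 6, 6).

AB = (0, -6, 2) and AC = (12, 0, 10), so a normal is n = AB × AC = (-60, 24, 72).
Then n·(77, -34, 79) - (-84) = 336.
|n| = √(3600 + 576 + 5184) = 12√65, so the distance is |336|/(12√65) = 28√65/65.

28√65/65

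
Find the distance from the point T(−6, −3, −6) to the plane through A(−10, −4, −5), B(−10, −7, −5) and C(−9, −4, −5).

AB = (0, −3, 0) and AC = (1, 0, 0), so a normal is n = AB × AC = (0, 0, 3).
Then n·(−6, −3, −6) − (−15) = −3.
|n| = √(0 + 0 + 9) = 3, so the distance is |-3|/3 = 1.

1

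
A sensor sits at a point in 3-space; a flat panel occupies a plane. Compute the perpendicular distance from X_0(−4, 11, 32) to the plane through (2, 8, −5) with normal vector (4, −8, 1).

The plane has equation n·(r − (2, 8, −5)) = 0, i.e. n·r = -61.
Then n·(−4, 11, 32) − (−61) = −11.
|n| = √(16 + 64 + 1) = 9, so the distance is |-11|/9 = 11/9.

11/9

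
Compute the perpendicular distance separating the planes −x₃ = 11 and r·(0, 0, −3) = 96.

21

Divide the second equation by 3 to match normals: −x₃ = 32.
With common normal n = (0, 0, −1) (|n| = 1), the distance is |11 − 32|/|n| = 21/1 = 21.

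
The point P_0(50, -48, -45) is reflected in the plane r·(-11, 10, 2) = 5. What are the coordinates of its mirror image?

n = (-11, 10, 2), |n|² = 225, n·P_0 − 5 = -1125, so t = -1125/225 = -5.
Foot F = P_0 − (-5)·n = (-5, 2, -35); the reflection is 2F − P_0 = (-60, 52, -25).

(-60, 52, -25)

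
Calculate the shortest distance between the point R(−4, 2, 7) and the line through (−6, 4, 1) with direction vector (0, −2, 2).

2√3

Direction vector d = (0, −2, 2).
AP = (2, −2, 6); AP·d = 16, |AP|² = 44, |d|² = 8.
distance² = |AP|² − (AP·d)²/|d|² = 44 − 256/8 = 12, so the distance is 2√3.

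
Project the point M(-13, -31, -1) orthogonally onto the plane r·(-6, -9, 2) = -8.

(5, -4, -7)

n = (-6, -9, 2), |n|² = 121, and n·M − (-8) = 363.
t = 363/121 = 3, so the foot is M − t·n = (-13, -31, -1) − 3·(-6, -9, 2) = (5, -4, -7).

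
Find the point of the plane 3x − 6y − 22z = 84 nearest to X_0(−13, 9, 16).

The perpendicular from X_0 has direction n = (3, −6, −22): r = (−13, 9, 16) + t(3, −6, −22).
Substitute into the plane: n·(X_0 + tn) = 84 gives -445 + 529t = 84, so t = 1.
Foot = (−13, 9, 16) + 1·(3, −6, −22) = (−10, 3, −6).

(-10, 3, -6)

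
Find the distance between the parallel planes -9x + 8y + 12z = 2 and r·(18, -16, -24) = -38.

Divide the second equation by -2 to match normals: -9x + 8y + 12z = 19.
With common normal n = (-9, 8, 12) (|n| = 17), the distance is |2 − 19|/|n| = 17/17 = 1.

1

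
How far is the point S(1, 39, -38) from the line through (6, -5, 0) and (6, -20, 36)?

A direction vector is d = (0, -15, 36).
AP = (-5, 44, -38); AP·d = -2028, |AP|² = 3405, |d|² = 1521.
distance² = |AP|² − (AP·d)²/|d|² = 3405 − 4112784/1521 = 701, so the distance is √701.

√701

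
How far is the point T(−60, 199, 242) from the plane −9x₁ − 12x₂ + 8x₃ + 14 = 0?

d = |(-9)·(-60) + (-12)·199 + 8·242 − (-14)| / √(81 + 144 + 64) = |102| / 17 = 6.

6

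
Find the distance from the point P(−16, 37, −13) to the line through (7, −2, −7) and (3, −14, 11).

3√178

A direction vector is d = (−4, −12, 18).
AP = (−23, 39, −6), and AP × d = (630, 438, 432).
|AP × d|² = 775368 and |d|² = 484, so the distance is √(775368/484) = √1602 = 3√178.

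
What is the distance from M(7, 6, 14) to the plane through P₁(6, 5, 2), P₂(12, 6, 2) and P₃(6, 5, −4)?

5/√37

P₁P₂ = (6, 1, 0) and P₁P₃ = (0, 0, −6), so a normal is n = P₁P₂ × P₁P₃ = (−6, 36, 0).
Then n·(7, 6, 14) − 144 = 30.
|n| = √(36 + 1296 + 0) = 6√37, so the distance is |30|/(6√37) = 5√37/37.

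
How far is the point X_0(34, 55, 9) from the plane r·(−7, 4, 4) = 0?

d = |(-7)·34 + 4·55 + 4·9 − 0| / √(49 + 16 + 16) = |18| / 9 = 2.

2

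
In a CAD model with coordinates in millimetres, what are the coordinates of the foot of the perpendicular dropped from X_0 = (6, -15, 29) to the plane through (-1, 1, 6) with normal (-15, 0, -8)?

n = (-15, 0, -8), |n|² = 289, and n·X_0 − (-33) = -289.
t = -289/289 = -1, so the foot is X_0 − t·n = (6, -15, 29) − (-1)·(-15, 0, -8) = (-9, -15, 21).

(-9, -15, 21)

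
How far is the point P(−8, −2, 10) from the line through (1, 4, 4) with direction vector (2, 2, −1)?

Direction vector d = (2, 2, −1).
AP = (−9, −6, 6), and AP × d = (−6, 3, −6).
|AP × d|² = 81 and |d|² = 9, so the distance is √(81/9) = √9 = 3.

3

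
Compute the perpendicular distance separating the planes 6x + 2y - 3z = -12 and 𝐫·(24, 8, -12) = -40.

Divide the second equation by 4 to match normals: 6x + 2y - 3z = -10.
Both planes have normal n = (6, 2, -3), |n| = 7. Any point on the first plane is at distance |(-10) − (-12)|/|n| = 2/7 from the second.

2/7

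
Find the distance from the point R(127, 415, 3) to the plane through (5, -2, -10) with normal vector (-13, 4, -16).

6

The plane has equation n·(r − (5, -2, -10)) = 0, i.e. n·r = 87.
d = |(-13)·127 + 4·415 + (-16)·3 − 87| / √(169 + 16 + 256) = |-126| / 21 = 6.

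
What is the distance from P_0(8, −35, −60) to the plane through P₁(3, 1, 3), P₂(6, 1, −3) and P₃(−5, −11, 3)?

P₁P₂ = (3, 0, −6) and P₁P₃ = (−8, −12, 0), so a normal is n = P₁P₂ × P₁P₃ = (−72, 48, −36).
Then n·(8, −35, −60) − (−276) = 180.
|n| = √(5184 + 2304 + 1296) = 12√61, so the distance is |180|/(12√61) = 15√61/61.

15√61/61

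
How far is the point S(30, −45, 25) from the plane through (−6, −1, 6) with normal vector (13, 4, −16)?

The plane has equation n·(r − (−6, −1, 6)) = 0, i.e. n·r = -178.
d = |13·30 + 4·(-45) + (-16)·25 − (-178)| / √(169 + 16 + 256) = |-12| / 21 = 4/7.

4/7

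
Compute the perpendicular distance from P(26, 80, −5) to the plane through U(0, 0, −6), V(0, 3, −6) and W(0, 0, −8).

26

UV = (0, 3, 0) and UW = (0, 0, −2), so a normal is n = UV × UW = (−6, 0, 0).
d = |(-6)·26 − 0| / √(36 + 0 + 0) = |-156| / 6 = 26.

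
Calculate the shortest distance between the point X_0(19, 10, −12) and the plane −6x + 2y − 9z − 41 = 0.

27/11

d = |(-6)·19 + 2·10 + (-9)·(-12) − 41| / √(36 + 4 + 81) = |-27| / 11 = 27/11.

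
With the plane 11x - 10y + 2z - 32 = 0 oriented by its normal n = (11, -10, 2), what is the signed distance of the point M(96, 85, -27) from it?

8

n·M − 32 = 120.
|n| = 15, so the signed distance is 120/15 = 8.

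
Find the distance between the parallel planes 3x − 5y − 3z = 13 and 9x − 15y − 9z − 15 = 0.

8/√43

Divide the second equation by 3 to match normals: 3x − 5y − 3z = 5.
Both planes have normal n = (3, −5, −3), |n| = √43. Any point on the first plane is at distance |5 − 13|/|n| = 8/√43 = 8√43/43 from the second.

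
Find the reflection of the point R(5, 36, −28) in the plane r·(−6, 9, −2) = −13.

(41, -18, -16)

With n = (−6, 9, −2), the signed offset is (n·R − (-13))/|n|² = 363/121 = 3.
R' = R − 2t·n = (5, 36, −28) − 6·(−6, 9, −2) = (41, −18, −16).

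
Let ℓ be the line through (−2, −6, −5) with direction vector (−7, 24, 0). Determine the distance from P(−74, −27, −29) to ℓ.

3√689

Direction vector d = (−7, 24, 0).
AP = (−72, −21, −24), and AP × d = (576, 168, −1875).
|AP × d|² = 3875625 and |d|² = 625, so the distance is √(3875625/625) = √6201 = 3√689.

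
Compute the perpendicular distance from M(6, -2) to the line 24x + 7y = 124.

d = |24·6 + 7·(-2) − 124| / √(576 + 49) = |6|/25 = 6/25.

6/25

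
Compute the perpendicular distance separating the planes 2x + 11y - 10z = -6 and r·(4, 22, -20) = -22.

Divide the second equation by 2 to match normals: 2x + 11y - 10z = -11.
With common normal n = (2, 11, -10) (|n| = 15), the distance is |(-6) − (-11)|/|n| = 5/15 = 1/3.

1/3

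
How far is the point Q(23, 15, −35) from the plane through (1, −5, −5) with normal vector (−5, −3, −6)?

The plane has equation n·(r − (1, −5, −5)) = 0, i.e. n·r = 40.
Then n·(23, 15, −35) − 40 = 10.
|n| = √(25 + 9 + 36) = √70, so the distance is |10|/√70 = 10/√70.

10/√70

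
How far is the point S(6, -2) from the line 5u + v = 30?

2/√26

d = |5·6 + 1·(-2) − 30| / √(25 + 1) = |-2|/√26 = 2/√26.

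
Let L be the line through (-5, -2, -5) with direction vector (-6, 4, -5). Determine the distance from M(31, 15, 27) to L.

9√17

Direction vector d = (-6, 4, -5).
AP = (36, 17, 32), and AP × d = (-213, -12, 246).
|AP × d|² = 106029 and |d|² = 77, so the distance is √(106029/77) = √1377 = 9√17.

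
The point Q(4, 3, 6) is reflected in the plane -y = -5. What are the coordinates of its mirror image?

With n = (0, -1, 0), the signed offset is (n·Q − (-5))/|n|² = 2/1 = 2.
Q' = Q − 2t·n = (4, 3, 6) − 4·(0, -1, 0) = (4, 7, 6).

(4, 7, 6)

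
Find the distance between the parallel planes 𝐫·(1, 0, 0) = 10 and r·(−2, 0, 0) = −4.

8

Divide the second equation by -2 to match normals: x = 2.
Both planes have normal n = (1, 0, 0), |n| = 1. Any point on the first plane is at distance |2 − 10|/|n| = 8/1 = 8 from the second.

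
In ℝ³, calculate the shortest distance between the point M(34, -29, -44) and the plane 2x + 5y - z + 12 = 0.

7√30/10

d = |2·34 + 5·(-29) + (-1)·(-44) − (-12)| / √(4 + 25 + 1) = |-21| / √30 = 7√30/10.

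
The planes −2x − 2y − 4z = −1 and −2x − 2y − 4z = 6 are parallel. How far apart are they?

7/(2√6)

With common normal n = (−2, −2, −4) (|n| = 2√6), the distance is |(-1) − 6|/|n| = 7/(2√6) = 7√6/12.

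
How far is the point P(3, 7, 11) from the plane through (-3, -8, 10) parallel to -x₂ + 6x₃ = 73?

Parallel planes share the normal n = (0, -1, 6); since (-3, -8, 10) lies on the plane, its equation is -x₂ + 6x₃ = 68.
Then n·(3, 7, 11) - 68 = -9.
|n| = √(0 + 1 + 36) = √37, so the distance is |-9|/√37 = 9/√37.

9/√37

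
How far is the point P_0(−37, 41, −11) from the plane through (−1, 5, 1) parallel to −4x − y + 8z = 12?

Parallel planes share the normal n = (−4, −1, 8); since (−1, 5, 1) lies on the plane, its equation is −4x − y + 8z = 7.
Then n·(−37, 41, −11) − 7 = 12.
|n| = √(16 + 1 + 64) = 9, so the distance is |12|/9 = 4/3.

4/3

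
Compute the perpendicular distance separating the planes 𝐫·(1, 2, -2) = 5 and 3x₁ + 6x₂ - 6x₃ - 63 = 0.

16/3

Divide the second equation by 3 to match normals: x₁ + 2x₂ - 2x₃ = 21.
With common normal n = (1, 2, -2) (|n| = 3), the distance is |5 − 21|/|n| = 16/3.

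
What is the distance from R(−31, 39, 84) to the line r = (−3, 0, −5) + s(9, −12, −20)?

√226

Direction vector d = (9, −12, −20).
AP = (−28, 39, 89); AP·d = -2500, |AP|² = 10226, |d|² = 625.
distance² = |AP|² − (AP·d)²/|d|² = 10226 − 6250000/625 = 226, so the distance is √226.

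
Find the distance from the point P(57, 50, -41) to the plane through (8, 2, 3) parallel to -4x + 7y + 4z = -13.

4

Parallel planes share the normal n = (-4, 7, 4); since (8, 2, 3) lies on the plane, its equation is -4x + 7y + 4z = -6.
d = |(-4)·57 + 7·50 + 4·(-41) − (-6)| / √(16 + 49 + 16) = |-36| / 9 = 4.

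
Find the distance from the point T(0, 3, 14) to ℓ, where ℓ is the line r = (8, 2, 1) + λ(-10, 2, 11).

Direction vector d = (-10, 2, 11).
AP = (-8, 1, 13); AP·d = 225, |AP|² = 234, |d|² = 225.
distance² = |AP|² − (AP·d)²/|d|² = 234 − 50625/225 = 9, so the distance is 3.

3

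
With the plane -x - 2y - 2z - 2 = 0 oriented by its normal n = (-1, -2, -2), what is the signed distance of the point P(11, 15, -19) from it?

n·P − 2 = -5.
|n| = 3, so the signed distance is -5/3.

-5/3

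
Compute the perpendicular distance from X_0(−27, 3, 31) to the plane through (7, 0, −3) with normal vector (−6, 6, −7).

16/11

The plane has equation n·(r − (7, 0, −3)) = 0, i.e. n·r = -21.
Then n·(−27, 3, 31) − (−21) = −16.
|n| = √(36 + 36 + 49) = 11, so the distance is |-16|/11 = 16/11.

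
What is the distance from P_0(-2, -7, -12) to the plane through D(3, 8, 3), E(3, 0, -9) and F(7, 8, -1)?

DE = (0, -8, -12) and DF = (4, 0, -4), so a normal is n = DE × DF = (32, -48, 32).
Then n·(-2, -7, -12) - (-192) = 80.
|n| = √(1024 + 2304 + 1024) = 16√17, so the distance is |80|/(16√17) = 5√17/17.

5/√17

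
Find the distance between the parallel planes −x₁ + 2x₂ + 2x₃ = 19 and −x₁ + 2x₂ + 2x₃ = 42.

Both planes have normal n = (−1, 2, 2), |n| = 3. Any point on the first plane is at distance |42 − 19|/|n| = 23/3 from the second.

23/3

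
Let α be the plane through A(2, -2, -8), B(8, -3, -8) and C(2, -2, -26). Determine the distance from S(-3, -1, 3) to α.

AB = (6, -1, 0) and AC = (0, 0, -18), so a normal is n = AB × AC = (18, 108, 0).
n = (18, 108, 0); n·P − (-180) = 18; |n| = 18√37; distance = 18/(18√37) = 1/√37.

√37/37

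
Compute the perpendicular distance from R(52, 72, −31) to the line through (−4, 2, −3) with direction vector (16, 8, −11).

42

Direction vector d = (16, 8, −11).
AP = (56, 70, −28); AP·d = 1764, |AP|² = 8820, |d|² = 441.
distance² = |AP|² − (AP·d)²/|d|² = 8820 − 3111696/441 = 1764, so the distance is 42.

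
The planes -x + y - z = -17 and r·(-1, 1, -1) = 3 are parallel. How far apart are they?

20/√3

Both planes have normal n = (-1, 1, -1), |n| = √3. Any point on the first plane is at distance |3 − (-17)|/|n| = 20/√3 from the second.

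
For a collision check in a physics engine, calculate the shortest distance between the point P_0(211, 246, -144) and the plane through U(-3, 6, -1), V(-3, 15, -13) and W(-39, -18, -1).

UV = (0, 9, -12) and UW = (-36, -24, 0), so a normal is n = UV × UW = (-288, 432, 324).
Then n·(211, 246, -144) - 3132 = -4284.
|n| = √(82944 + 186624 + 104976) = 612, so the distance is |-4284|/612 = 7.

7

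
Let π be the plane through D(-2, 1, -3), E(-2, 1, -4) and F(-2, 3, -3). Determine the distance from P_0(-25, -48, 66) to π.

23

DE = (0, 0, -1) and DF = (0, 2, 0), so a normal is n = DE × DF = (2, 0, 0).
d = |2·(-25) − (-4)| / √(4 + 0 + 0) = |-46| / 2 = 23.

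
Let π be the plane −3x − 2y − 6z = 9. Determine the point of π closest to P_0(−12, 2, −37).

The perpendicular from P_0 has direction n = (−3, −2, −6): r = (−12, 2, −37) + λ(−3, −2, −6).
Substitute into the plane: n·(P_0 + λn) = 9 gives 254 + 49λ = 9, so λ = -5.
Foot = (−12, 2, −37) + (-5)·(−3, −2, −6) = (3, 12, −7).

(3, 12, -7)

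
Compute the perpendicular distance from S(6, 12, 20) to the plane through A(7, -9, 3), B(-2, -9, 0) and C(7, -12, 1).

5√14/7

AB = (-9, 0, -3) and AC = (0, -3, -2), so a normal is n = AB × AC = (-9, -18, 27).
Then n·(6, 12, 20) - 180 = 90.
|n| = √(81 + 324 + 729) = 9√14, so the distance is |90|/(9√14) = 5√14/7.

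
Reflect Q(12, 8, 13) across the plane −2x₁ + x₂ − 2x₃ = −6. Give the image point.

(-4, 16, -3)

n = (−2, 1, −2), |n|² = 9, n·Q − (-6) = -36, so t = -36/9 = -4.
Foot F = Q − (-4)·n = (4, 12, 5); the reflection is 2F − Q = (−4, 16, −3).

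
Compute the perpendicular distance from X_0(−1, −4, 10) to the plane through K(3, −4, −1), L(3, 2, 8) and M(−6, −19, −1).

2/√38

KL = (0, 6, 9) and KM = (−9, −15, 0), so a normal is n = KL × KM = (135, −81, 54).
Then n·(−1, −4, 10) − 675 = 54.
|n| = √(18225 + 6561 + 2916) = 27√38, so the distance is |54|/(27√38) = 2/√38.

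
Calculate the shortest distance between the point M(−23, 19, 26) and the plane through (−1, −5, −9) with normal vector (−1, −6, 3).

17/√46

The plane has equation n·(r − (−1, −5, −9)) = 0, i.e. n·r = 4.
n = (−1, −6, 3); n·P − 4 = -17; |n| = √46; distance = 17/√46 = 17√46/46.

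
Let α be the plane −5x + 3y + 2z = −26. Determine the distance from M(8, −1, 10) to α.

n = (−5, 3, 2); n·P − (-26) = 3; |n| = √38; distance = 3/√38.

3√38/38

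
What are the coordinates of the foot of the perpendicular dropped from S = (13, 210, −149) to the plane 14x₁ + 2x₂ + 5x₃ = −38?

n = (14, 2, 5), |n|² = 225, and n·S − (-38) = -105.
t = -105/225 = -7/15, so the foot is S − t·n = (13, 210, −149) − (-7/15)·(14, 2, 5) = (293/15, 3164/15, −440/3).

(293/15, 3164/15, -440/3)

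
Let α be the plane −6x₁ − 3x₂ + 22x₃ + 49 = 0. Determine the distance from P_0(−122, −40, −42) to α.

1

Normal vector n = (−6, −3, 22), and n·(−122, −40, −42) − (−49) = −23.
|n| = √(36 + 9 + 484) = 23, so the distance is |-23|/23 = 1.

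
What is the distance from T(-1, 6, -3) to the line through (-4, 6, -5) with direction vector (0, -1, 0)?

√13

Direction vector d = (0, -1, 0).
AP = (3, 0, 2), and AP × d = (2, 0, -3).
|AP × d|² = 13 and |d|² = 1, so the distance is √13.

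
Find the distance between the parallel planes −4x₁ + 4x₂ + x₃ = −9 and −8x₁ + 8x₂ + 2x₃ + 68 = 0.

Divide the second equation by 2 to match normals: −4x₁ + 4x₂ + x₃ = -34.
Both planes have normal n = (−4, 4, 1), |n| = √33. Any point on the first plane is at distance |(-34) − (-9)|/|n| = 25/√33 = 25√33/33 from the second.

25/√33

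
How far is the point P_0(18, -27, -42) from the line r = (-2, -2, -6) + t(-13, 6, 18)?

√205

Direction vector d = (-13, 6, 18).
AP = (20, -25, -36), and AP × d = (-234, 108, -205).
|AP × d|² = 108445 and |d|² = 529, so the distance is √(108445/529) = √205.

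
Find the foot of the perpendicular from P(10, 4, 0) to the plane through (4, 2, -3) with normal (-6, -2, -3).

(4, 2, -3)

The perpendicular from P has direction n = (-6, -2, -3): r = (10, 4, 0) + λ(-6, -2, -3).
Substitute into the plane: n·(P + λn) = -19 gives -68 + 49λ = -19, so λ = 1.
Foot = (10, 4, 0) + 1·(-6, -2, -3) = (4, 2, -3).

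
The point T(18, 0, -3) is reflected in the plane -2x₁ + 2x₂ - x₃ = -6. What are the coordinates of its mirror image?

(6, 12, -9)

n = (-2, 2, -1), |n|² = 9, n·T − (-6) = -27, so t = -27/9 = -3.
Foot F = T − (-3)·n = (12, 6, -6); the reflection is 2F − T = (6, 12, -9).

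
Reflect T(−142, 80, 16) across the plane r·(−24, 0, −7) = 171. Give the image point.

(98, 80, 86)

With n = (−24, 0, −7), the signed offset is (n·T − 171)/|n|² = 3125/625 = 5.
T' = T − 2t·n = (−142, 80, 16) − 10·(−24, 0, −7) = (98, 80, 86).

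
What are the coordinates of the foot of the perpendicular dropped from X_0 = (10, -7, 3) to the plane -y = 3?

The perpendicular from X_0 has direction n = (0, -1, 0): r = (10, -7, 3) + μ(0, -1, 0).
Substitute into the plane: n·(X_0 + μn) = 3 gives 7 + 1μ = 3, so μ = -4.
Foot = (10, -7, 3) + (-4)·(0, -1, 0) = (10, -3, 3).

(10, -3, 3)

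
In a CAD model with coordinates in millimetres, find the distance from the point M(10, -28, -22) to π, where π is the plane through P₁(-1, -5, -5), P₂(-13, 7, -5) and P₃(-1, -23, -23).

5/√3

P₁P₂ = (-12, 12, 0) and P₁P₃ = (0, -18, -18), so a normal is n = P₁P₂ × P₁P₃ = (-216, -216, 216).
n = (-216, -216, 216); n·P − 216 = -1080; |n| = 216√3; distance = 1080/(216√3) = 5√3/3.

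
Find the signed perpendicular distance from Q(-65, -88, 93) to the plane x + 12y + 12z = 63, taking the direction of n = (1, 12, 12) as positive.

n·Q − 63 = -68.
|n| = 17, so the signed distance is -68/17 = -4.

-4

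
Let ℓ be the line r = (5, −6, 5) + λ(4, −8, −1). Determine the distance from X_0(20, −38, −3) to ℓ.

√17

Direction vector d = (4, −8, −1).
AP = (15, −32, −8), and AP × d = (−32, −17, 8).
|AP × d|² = 1377 and |d|² = 81, so the distance is √(1377/81) = √17.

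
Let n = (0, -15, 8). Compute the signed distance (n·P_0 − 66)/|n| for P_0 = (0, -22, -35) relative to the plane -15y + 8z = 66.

-16/17

n·P_0 − 66 = -16.
|n| = 17, so the signed distance is -16/17.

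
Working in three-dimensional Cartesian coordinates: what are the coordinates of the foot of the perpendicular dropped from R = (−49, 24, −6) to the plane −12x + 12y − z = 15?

n = (−12, 12, −1), |n|² = 289, and n·R − 15 = 867.
t = 867/289 = 3, so the foot is R − t·n = (−49, 24, −6) − 3·(−12, 12, −1) = (−13, −12, −3).

(-13, -12, -3)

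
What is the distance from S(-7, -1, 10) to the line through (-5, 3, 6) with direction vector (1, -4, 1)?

Direction vector d = (1, -4, 1).
AP = (-2, -4, 4); AP·d = 18, |AP|² = 36, |d|² = 18.
distance² = |AP|² − (AP·d)²/|d|² = 36 − 324/18 = 18, so the distance is 3√2.

3√2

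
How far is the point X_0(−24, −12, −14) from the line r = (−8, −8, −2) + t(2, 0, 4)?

4√6

Direction vector d = (2, 0, 4).
AP = (−16, −4, −12); AP·d = -80, |AP|² = 416, |d|² = 20.
distance² = |AP|² − (AP·d)²/|d|² = 416 − 6400/20 = 96, so the distance is 4√6.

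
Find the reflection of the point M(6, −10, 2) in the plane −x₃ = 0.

With n = (0, 0, −1), the signed offset is (n·M − 0)/|n|² = -2/1 = -2.
M' = M − 2t·n = (6, −10, 2) − (-4)·(0, 0, −1) = (6, −10, −2).

(6, -10, -2)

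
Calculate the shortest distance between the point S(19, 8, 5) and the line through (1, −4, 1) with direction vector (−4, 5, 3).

Direction vector d = (−4, 5, 3).
AP = (18, 12, 4), and AP × d = (16, −70, 138).
|AP × d|² = 24200 and |d|² = 50, so the distance is √(24200/50) = √484 = 22.

22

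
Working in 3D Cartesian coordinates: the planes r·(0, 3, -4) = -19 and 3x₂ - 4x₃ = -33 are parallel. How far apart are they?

Both planes have normal n = (0, 3, -4), |n| = 5. Any point on the first plane is at distance |(-33) − (-19)|/|n| = 14/5 from the second.

14/5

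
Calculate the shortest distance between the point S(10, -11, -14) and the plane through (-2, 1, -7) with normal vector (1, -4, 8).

4/9

The plane has equation n·(r − (-2, 1, -7)) = 0, i.e. n·r = -62.
Then n·(10, -11, -14) - (-62) = 4.
|n| = √(1 + 16 + 64) = 9, so the distance is |4|/9 = 4/9.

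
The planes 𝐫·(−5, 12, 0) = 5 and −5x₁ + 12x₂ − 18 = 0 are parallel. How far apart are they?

With common normal n = (−5, 12, 0) (|n| = 13), the distance is |5 − 18|/|n| = 13/13 = 1.

1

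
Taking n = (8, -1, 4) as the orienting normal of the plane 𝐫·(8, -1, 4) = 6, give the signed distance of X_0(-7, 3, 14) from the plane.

n·X_0 − 6 = -9.
|n| = 9, so the signed distance is -9/9 = -1.

-1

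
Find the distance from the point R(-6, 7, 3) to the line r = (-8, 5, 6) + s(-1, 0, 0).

√13

Direction vector d = (-1, 0, 0).
AP = (2, 2, -3); AP·d = -2, |AP|² = 17, |d|² = 1.
distance² = |AP|² − (AP·d)²/|d|² = 17 − 4/1 = 13, so the distance is √13.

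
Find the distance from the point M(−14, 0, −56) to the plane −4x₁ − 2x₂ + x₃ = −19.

19/√21

d = |(-4)·(-14) + (-2)·0 + 1·(-56) − (-19)| / √(16 + 4 + 1) = |19| / √21 = 19√21/21.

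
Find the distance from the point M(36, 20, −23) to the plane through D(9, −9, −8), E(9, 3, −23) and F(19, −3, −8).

DE = (0, 12, −15) and DF = (10, 6, 0), so a normal is n = DE × DF = (90, −150, −120).
Then n·(36, 20, −23) − 3120 = −120.
|n| = √(8100 + 22500 + 14400) = 150√2, so the distance is |-120|/(150√2) = 2√2/5.

2√2/5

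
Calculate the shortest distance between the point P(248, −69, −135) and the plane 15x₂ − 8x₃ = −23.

n = (0, 15, −8); n·P − (-23) = 68; |n| = 17; distance = 68/17 = 4.

4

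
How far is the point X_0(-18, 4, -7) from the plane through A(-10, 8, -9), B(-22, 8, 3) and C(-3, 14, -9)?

AB = (-12, 0, 12) and AC = (7, 6, 0), so a normal is n = AB × AC = (-72, 84, -72).
d = |(-72)·(-18) + 84·4 + (-72)·(-7) − 2040| / √(5184 + 7056 + 5184) = |96| / 132 = 8/11.

8/11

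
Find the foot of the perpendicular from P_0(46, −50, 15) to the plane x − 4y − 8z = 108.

(412/9, -442/9, 151/9)

The perpendicular from P_0 has direction n = (1, −4, −8): r = (46, −50, 15) + t(1, −4, −8).
Substitute into the plane: n·(P_0 + tn) = 108 gives 126 + 81t = 108, so t = -2/9.
Foot = (46, −50, 15) + (-2/9)·(1, −4, −8) = (412/9, −442/9, 151/9).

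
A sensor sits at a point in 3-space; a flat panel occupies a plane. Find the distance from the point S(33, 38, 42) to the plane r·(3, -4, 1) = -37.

d = |3·33 + (-4)·38 + 1·42 − (-37)| / √(9 + 16 + 1) = |26| / √26 = √26.

√26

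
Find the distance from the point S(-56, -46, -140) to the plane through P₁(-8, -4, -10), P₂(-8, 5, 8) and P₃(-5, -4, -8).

6

P₁P₂ = (0, 9, 18) and P₁P₃ = (3, 0, 2), so a normal is n = P₁P₂ × P₁P₃ = (18, 54, -27).
Then n·(-56, -46, -140) - (-90) = 378.
|n| = √(324 + 2916 + 729) = 63, so the distance is |378|/63 = 6.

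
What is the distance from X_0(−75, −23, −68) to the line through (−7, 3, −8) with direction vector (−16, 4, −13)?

2√461

Direction vector d = (−16, 4, −13).
AP = (−68, −26, −60), and AP × d = (578, 76, −688).
|AP × d|² = 813204 and |d|² = 441, so the distance is √(813204/441) = √1844 = 2√461.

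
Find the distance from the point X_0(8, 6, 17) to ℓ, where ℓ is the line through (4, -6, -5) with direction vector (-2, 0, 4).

18

Direction vector d = (-2, 0, 4).
AP = (4, 12, 22), and AP × d = (48, -60, 24).
|AP × d|² = 6480 and |d|² = 20, so the distance is √(6480/20) = √324 = 18.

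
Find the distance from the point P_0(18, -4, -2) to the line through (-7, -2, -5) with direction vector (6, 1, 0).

√46

Direction vector d = (6, 1, 0).
AP = (25, -2, 3); AP·d = 148, |AP|² = 638, |d|² = 37.
distance² = |AP|² − (AP·d)²/|d|² = 638 − 21904/37 = 46, so the distance is √46.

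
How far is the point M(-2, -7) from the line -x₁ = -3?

The normal to the line is n = (-1, 0) with |n| = 1.
|n·M − (-3)| = |2 − (-3)| = 5, so the distance is 5/1 = 5.

5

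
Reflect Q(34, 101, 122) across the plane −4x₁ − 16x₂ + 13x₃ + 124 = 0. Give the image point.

(698/21, 2057/21, 2614/21)

With n = (−4, −16, 13), the signed offset is (n·Q − (-124))/|n|² = -42/441 = -2/21.
Q' = Q − 2t·n = (34, 101, 122) − (-4/21)·(−4, −16, 13) = (698/21, 2057/21, 2614/21).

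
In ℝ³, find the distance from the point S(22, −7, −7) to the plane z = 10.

Normal vector n = (0, 0, 1), and n·(22, −7, −7) − 10 = −17.
|n| = √(0 + 0 + 1) = 1, so the distance is |-17|/1 = 17.

17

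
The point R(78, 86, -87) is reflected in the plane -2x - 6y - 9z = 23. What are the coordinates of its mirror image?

(890/11, 1042/11, -813/11)

With n = (-2, -6, -9), the signed offset is (n·R − 23)/|n|² = 88/121 = 8/11.
R' = R − 2t·n = (78, 86, -87) − (16/11)·(-2, -6, -9) = (890/11, 1042/11, -813/11).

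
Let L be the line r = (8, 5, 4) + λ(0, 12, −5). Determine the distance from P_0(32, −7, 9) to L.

24

Direction vector d = (0, 12, −5).
AP = (24, −12, 5), and AP × d = (0, 120, 288).
|AP × d|² = 97344 and |d|² = 169, so the distance is √(97344/169) = √576 = 24.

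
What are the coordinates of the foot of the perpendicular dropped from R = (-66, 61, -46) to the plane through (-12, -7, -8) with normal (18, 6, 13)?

(-30, 73, -20)

The perpendicular from R has direction n = (18, 6, 13): r = (-66, 61, -46) + λ(18, 6, 13).
Substitute into the plane: n·(R + λn) = -362 gives -1420 + 529λ = -362, so λ = 2.
Foot = (-66, 61, -46) + 2·(18, 6, 13) = (-30, 73, -20).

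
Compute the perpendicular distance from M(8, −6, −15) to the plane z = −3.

12

Normal vector n = (0, 0, 1), and n·(8, −6, −15) − (−3) = −12.
|n| = √(0 + 0 + 1) = 1, so the distance is |-12|/1 = 12.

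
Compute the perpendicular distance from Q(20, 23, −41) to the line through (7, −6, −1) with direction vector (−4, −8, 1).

Direction vector d = (−4, −8, 1).
AP = (13, 29, −40), and AP × d = (−291, 147, 12).
|AP × d|² = 106434 and |d|² = 81, so the distance is √(106434/81) = √1314 = 3√146.

3√146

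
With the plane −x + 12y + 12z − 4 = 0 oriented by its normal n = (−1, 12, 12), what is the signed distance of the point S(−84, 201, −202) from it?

n·S − 4 = 68.
|n| = 17, so the signed distance is 68/17 = 4.

4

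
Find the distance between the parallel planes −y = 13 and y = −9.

Divide the second equation by -1 to match normals: −y = 9.
With common normal n = (0, −1, 0) (|n| = 1), the distance is |13 − 9|/|n| = 4/1 = 4.

4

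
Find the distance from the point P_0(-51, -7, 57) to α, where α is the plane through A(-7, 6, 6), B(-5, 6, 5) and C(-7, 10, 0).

AB = (2, 0, -1) and AC = (0, 4, -6), so a normal is n = AB × AC = (4, 12, 8).
n = (4, 12, 8); n·P − 92 = 76; |n| = 4√14; distance = 76/(4√14) = 19√14/14.

19√14/14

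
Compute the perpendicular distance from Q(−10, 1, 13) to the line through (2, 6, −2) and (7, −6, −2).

√394

A direction vector is d = (5, −12, 0).
AP = (−12, −5, 15), and AP × d = (180, 75, 169).
|AP × d|² = 66586 and |d|² = 169, so the distance is √(66586/169) = √394.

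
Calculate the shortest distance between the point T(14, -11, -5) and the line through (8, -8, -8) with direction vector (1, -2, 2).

3√2

Direction vector d = (1, -2, 2).
AP = (6, -3, 3), and AP × d = (0, -9, -9).
|AP × d|² = 162 and |d|² = 9, so the distance is √(162/9) = √18 = 3√2.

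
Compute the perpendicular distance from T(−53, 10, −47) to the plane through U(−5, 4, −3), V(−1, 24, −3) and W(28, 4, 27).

UV = (4, 20, 0) and UW = (33, 0, 30), so a normal is n = UV × UW = (600, −120, −660).
Then n·(−53, 10, −47) − (−1500) = −480.
|n| = √(360000 + 14400 + 435600) = 900, so the distance is |-480|/900 = 8/15.

8/15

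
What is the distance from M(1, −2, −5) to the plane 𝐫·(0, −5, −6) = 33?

7√61/61

d = |(-5)·(-2) + (-6)·(-5) − 33| / √(0 + 25 + 36) = |7| / √61 = 7/√61.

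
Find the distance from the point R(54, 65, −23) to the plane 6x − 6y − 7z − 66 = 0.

Normal vector n = (6, −6, −7), and n·(54, 65, −23) − 66 = 29.
|n| = √(36 + 36 + 49) = 11, so the distance is |29|/11 = 29/11.

29/11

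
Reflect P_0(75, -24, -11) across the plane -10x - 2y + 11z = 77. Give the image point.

n = (-10, -2, 11), |n|² = 225, n·P_0 − 77 = -900, so t = -900/225 = -4.
Foot F = P_0 − (-4)·n = (35, -32, 33); the reflection is 2F − P_0 = (-5, -40, 77).

(-5, -40, 77)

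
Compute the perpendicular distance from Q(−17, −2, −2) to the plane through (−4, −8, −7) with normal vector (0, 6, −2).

The plane has equation n·(r − (−4, −8, −7)) = 0, i.e. n·r = -34.
d = |6·(-2) + (-2)·(-2) − (-34)| / √(0 + 36 + 4) = |26| / (2√10) = 13√10/10.

13/√10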